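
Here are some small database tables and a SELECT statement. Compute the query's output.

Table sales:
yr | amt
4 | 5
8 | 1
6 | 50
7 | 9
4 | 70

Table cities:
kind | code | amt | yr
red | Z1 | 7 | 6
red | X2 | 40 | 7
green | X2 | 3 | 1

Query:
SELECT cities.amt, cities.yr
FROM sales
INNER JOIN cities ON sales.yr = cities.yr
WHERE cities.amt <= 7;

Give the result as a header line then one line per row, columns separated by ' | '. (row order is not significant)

== RESULT ==
cities.amt | cities.yr
7 | 6

Derivation:
After JOIN cities (2 rows):
sales.yr | sales.amt | cities.kind | cities.code | cities.amt | cities.yr
6 | 50 | red | Z1 | 7 | 6
7 | 9 | red | X2 | 40 | 7
After WHERE (1 rows):
sales.yr | sales.amt | cities.kind | cities.code | cities.amt | cities.yr
6 | 50 | red | Z1 | 7 | 6
After SELECT (1 rows):
cities.amt | cities.yr
7 | 6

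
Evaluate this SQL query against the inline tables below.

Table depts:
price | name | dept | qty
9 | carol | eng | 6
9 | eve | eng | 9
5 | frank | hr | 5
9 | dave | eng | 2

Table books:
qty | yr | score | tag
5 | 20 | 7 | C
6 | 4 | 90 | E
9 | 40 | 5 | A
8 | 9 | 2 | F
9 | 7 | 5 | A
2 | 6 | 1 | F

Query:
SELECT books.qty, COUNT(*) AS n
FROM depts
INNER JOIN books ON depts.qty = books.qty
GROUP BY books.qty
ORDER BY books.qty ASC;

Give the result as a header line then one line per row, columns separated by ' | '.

After JOIN books (5 rows):
depts.price | depts.name | depts.dept | depts.qty | books.qty | books.yr | books.score | books.tag
9 | carol | eng | 6 | 6 | 4 | 90 | E
9 | eve | eng | 9 | 9 | 40 | 5 | A
9 | eve | eng | 9 | 9 | 7 | 5 | A
5 | frank | hr | 5 | 5 | 20 | 7 | C
9 | dave | eng | 2 | 2 | 6 | 1 | F
After GROUP BY (4 rows):
books.qty | n
6 | 1
9 | 2
5 | 1
2 | 1
After ORDER BY (4 rows):
books.qty | n
2 | 1
5 | 1
6 | 1
9 | 2

== RESULT ==
books.qty | n
2 | 1
5 | 1
6 | 1
9 | 2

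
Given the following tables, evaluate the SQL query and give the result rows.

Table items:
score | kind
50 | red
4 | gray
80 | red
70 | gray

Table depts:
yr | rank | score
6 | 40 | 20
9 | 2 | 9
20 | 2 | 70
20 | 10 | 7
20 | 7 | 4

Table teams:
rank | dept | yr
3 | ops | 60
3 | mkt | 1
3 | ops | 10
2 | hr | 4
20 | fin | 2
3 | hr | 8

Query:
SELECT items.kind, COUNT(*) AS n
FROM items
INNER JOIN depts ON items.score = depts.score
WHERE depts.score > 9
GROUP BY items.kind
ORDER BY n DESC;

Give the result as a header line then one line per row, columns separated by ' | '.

After JOIN depts (2 rows):
items.score | items.kind | depts.yr | depts.rank | depts.score
4 | gray | 20 | 7 | 4
70 | gray | 20 | 2 | 70
After WHERE (1 rows):
items.score | items.kind | depts.yr | depts.rank | depts.score
70 | gray | 20 | 2 | 70
After GROUP BY (1 rows):
items.kind | n
gray | 1
After ORDER BY (1 rows):
items.kind | n
gray | 1

== RESULT ==
items.kind | n
gray | 1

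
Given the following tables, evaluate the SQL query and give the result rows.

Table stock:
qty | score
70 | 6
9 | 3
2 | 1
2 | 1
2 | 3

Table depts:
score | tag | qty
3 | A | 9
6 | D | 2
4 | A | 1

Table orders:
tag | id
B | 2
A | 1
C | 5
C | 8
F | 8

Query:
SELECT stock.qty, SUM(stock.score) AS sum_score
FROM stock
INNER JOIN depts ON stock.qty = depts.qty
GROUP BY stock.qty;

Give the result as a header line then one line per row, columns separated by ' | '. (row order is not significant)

After JOIN depts (4 rows):
stock.qty | stock.score | depts.score | depts.tag | depts.qty
9 | 3 | 3 | A | 9
2 | 1 | 6 | D | 2
2 | 1 | 6 | D | 2
2 | 3 | 6 | D | 2
After GROUP BY (2 rows):
stock.qty | sum_score
9 | 3
2 | 5

== RESULT ==
stock.qty | sum_score
9 | 3
2 | 5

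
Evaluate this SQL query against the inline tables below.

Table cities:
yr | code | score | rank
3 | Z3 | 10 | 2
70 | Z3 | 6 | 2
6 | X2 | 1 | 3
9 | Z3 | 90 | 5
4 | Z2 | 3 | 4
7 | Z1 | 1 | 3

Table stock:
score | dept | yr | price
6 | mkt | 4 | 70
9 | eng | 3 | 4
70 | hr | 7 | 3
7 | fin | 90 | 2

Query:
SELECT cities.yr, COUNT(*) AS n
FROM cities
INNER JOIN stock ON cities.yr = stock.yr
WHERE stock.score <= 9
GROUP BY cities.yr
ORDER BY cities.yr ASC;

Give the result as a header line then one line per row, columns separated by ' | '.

== RESULT ==
cities.yr | n
3 | 1
4 | 1

Derivation:
After JOIN stock (3 rows):
cities.yr | cities.code | cities.score | cities.rank | stock.score | stock.dept | stock.yr | stock.price
3 | Z3 | 10 | 2 | 9 | eng | 3 | 4
4 | Z2 | 3 | 4 | 6 | mkt | 4 | 70
7 | Z1 | 1 | 3 | 70 | hr | 7 | 3
After WHERE (2 rows):
cities.yr | cities.code | cities.score | cities.rank | stock.score | stock.dept | stock.yr | stock.price
3 | Z3 | 10 | 2 | 9 | eng | 3 | 4
4 | Z2 | 3 | 4 | 6 | mkt | 4 | 70
After GROUP BY (2 rows):
cities.yr | n
3 | 1
4 | 1
After ORDER BY (2 rows):
cities.yr | n
3 | 1
4 | 1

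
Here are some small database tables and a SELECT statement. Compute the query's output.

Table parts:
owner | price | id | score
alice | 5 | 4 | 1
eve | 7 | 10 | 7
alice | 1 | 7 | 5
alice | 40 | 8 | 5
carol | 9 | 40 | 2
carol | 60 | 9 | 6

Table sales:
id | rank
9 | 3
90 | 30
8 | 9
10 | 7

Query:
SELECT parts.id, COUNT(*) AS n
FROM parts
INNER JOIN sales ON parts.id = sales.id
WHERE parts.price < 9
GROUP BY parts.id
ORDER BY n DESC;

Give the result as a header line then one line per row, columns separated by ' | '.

After JOIN sales (3 rows):
parts.owner | parts.price | parts.id | parts.score | sales.id | sales.rank
eve | 7 | 10 | 7 | 10 | 7
alice | 40 | 8 | 5 | 8 | 9
carol | 60 | 9 | 6 | 9 | 3
After WHERE (1 rows):
parts.owner | parts.price | parts.id | parts.score | sales.id | sales.rank
eve | 7 | 10 | 7 | 10 | 7
After GROUP BY (1 rows):
parts.id | n
10 | 1
After ORDER BY (1 rows):
parts.id | n
10 | 1

== RESULT ==
parts.id | n
10 | 1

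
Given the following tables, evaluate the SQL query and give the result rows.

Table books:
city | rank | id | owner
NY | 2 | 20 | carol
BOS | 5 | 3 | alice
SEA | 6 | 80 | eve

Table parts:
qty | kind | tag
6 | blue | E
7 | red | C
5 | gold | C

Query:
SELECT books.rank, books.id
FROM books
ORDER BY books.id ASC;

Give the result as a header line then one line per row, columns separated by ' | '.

After SELECT (3 rows):
books.rank | books.id
2 | 20
5 | 3
6 | 80
After ORDER BY (3 rows):
books.rank | books.id
5 | 3
2 | 20
6 | 80

== RESULT ==
books.rank | books.id
5 | 3
2 | 20
6 | 80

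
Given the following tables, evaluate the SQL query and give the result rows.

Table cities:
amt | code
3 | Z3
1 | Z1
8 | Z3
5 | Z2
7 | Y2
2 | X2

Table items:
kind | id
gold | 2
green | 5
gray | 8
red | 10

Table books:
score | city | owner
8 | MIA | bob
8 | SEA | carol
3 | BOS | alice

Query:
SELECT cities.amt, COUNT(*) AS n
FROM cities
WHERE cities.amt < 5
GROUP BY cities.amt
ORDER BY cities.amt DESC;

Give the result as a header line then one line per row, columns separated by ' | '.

After WHERE (3 rows):
cities.amt | cities.code
3 | Z3
1 | Z1
2 | X2
After GROUP BY (3 rows):
cities.amt | n
3 | 1
1 | 1
2 | 1
After ORDER BY (3 rows):
cities.amt | n
3 | 1
2 | 1
1 | 1

== RESULT ==
cities.amt | n
3 | 1
2 | 1
1 | 1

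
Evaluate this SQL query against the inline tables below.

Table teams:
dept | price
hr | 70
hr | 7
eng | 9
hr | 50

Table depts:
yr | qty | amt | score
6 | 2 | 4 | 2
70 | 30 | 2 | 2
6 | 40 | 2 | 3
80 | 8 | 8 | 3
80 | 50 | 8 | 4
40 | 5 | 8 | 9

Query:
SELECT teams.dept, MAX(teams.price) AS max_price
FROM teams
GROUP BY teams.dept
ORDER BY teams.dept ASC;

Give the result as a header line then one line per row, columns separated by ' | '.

After GROUP BY (2 rows):
teams.dept | max_price
hr | 70
eng | 9
After ORDER BY (2 rows):
teams.dept | max_price
eng | 9
hr | 70

== RESULT ==
teams.dept | max_price
eng | 9
hr | 70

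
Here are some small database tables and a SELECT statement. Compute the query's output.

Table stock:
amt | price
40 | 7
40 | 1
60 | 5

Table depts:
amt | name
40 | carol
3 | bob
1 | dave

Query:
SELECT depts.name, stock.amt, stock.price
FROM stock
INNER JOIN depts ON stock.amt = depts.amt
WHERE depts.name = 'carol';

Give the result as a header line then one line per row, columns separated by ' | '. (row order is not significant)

After JOIN depts (2 rows):
stock.amt | stock.price | depts.amt | depts.name
40 | 7 | 40 | carol
40 | 1 | 40 | carol
After WHERE (2 rows):
stock.amt | stock.price | depts.amt | depts.name
40 | 7 | 40 | carol
40 | 1 | 40 | carol
After SELECT (2 rows):
depts.name | stock.amt | stock.price
carol | 40 | 7
carol | 40 | 1

== RESULT ==
depts.name | stock.amt | stock.price
carol | 40 | 7
carol | 40 | 1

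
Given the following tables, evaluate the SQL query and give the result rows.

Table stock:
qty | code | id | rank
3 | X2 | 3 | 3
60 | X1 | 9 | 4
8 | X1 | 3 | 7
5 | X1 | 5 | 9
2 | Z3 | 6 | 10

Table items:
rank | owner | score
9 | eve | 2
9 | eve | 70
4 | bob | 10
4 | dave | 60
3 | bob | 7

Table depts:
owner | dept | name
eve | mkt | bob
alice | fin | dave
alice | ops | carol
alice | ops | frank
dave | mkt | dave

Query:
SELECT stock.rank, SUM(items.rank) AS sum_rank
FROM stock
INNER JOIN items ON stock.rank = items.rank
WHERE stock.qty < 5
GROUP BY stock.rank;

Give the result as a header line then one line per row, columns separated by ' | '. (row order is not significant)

== RESULT ==
stock.rank | sum_rank
3 | 3

Derivation:
After JOIN items (5 rows):
stock.qty | stock.code | stock.id | stock.rank | items.rank | items.owner | items.score
3 | X2 | 3 | 3 | 3 | bob | 7
60 | X1 | 9 | 4 | 4 | bob | 10
60 | X1 | 9 | 4 | 4 | dave | 60
5 | X1 | 5 | 9 | 9 | eve | 2
5 | X1 | 5 | 9 | 9 | eve | 70
After WHERE (1 rows):
stock.qty | stock.code | stock.id | stock.rank | items.rank | items.owner | items.score
3 | X2 | 3 | 3 | 3 | bob | 7
After GROUP BY (1 rows):
stock.rank | sum_rank
3 | 3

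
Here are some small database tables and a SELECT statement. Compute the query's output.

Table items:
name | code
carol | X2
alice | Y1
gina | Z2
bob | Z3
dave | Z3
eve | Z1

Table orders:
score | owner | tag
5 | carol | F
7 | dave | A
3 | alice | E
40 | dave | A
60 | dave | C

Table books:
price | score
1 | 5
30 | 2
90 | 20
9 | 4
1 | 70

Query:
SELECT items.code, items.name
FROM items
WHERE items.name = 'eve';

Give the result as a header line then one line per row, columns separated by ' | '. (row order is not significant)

== RESULT ==
items.code | items.name
Z1 | eve

Derivation:
After WHERE (1 rows):
items.name | items.code
eve | Z1
After SELECT (1 rows):
items.code | items.name
Z1 | eve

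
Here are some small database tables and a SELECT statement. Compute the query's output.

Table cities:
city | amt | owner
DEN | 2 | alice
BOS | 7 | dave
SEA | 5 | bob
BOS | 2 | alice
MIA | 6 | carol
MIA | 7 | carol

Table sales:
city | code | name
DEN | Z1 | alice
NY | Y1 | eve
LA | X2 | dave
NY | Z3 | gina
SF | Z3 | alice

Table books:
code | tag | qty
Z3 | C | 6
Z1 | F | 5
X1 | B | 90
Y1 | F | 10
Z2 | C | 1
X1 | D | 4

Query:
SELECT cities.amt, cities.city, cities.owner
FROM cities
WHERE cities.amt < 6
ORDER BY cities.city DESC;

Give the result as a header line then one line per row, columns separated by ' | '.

After WHERE (3 rows):
cities.city | cities.amt | cities.owner
DEN | 2 | alice
SEA | 5 | bob
BOS | 2 | alice
After SELECT (3 rows):
cities.amt | cities.city | cities.owner
2 | DEN | alice
5 | SEA | bob
2 | BOS | alice
After ORDER BY (3 rows):
cities.amt | cities.city | cities.owner
5 | SEA | bob
2 | DEN | alice
2 | BOS | alice

== RESULT ==
cities.amt | cities.city | cities.owner
5 | SEA | bob
2 | DEN | alice
2 | BOS | alice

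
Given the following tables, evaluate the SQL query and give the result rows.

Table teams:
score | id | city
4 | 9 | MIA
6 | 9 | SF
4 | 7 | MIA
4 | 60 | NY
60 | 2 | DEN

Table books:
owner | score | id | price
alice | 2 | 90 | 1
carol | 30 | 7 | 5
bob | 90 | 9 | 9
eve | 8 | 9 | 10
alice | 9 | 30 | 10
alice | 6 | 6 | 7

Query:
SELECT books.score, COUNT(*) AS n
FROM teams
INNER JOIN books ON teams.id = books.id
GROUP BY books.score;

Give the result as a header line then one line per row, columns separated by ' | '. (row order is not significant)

After JOIN books (5 rows):
teams.score | teams.id | teams.city | books.owner | books.score | books.id | books.price
4 | 9 | MIA | bob | 90 | 9 | 9
4 | 9 | MIA | eve | 8 | 9 | 10
6 | 9 | SF | bob | 90 | 9 | 9
6 | 9 | SF | eve | 8 | 9 | 10
4 | 7 | MIA | carol | 30 | 7 | 5
After GROUP BY (3 rows):
books.score | n
90 | 2
8 | 2
30 | 1

== RESULT ==
books.score | n
90 | 2
8 | 2
30 | 1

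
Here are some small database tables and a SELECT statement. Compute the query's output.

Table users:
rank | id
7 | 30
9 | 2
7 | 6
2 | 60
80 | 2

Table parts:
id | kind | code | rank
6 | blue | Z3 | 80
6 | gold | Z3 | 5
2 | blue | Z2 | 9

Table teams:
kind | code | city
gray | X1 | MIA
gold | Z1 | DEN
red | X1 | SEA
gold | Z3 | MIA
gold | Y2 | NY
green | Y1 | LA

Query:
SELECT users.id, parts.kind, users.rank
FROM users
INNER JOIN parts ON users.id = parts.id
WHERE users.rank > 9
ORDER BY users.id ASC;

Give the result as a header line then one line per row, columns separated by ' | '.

After JOIN parts (4 rows):
users.rank | users.id | parts.id | parts.kind | parts.code | parts.rank
9 | 2 | 2 | blue | Z2 | 9
7 | 6 | 6 | blue | Z3 | 80
7 | 6 | 6 | gold | Z3 | 5
80 | 2 | 2 | blue | Z2 | 9
After WHERE (1 rows):
users.rank | users.id | parts.id | parts.kind | parts.code | parts.rank
80 | 2 | 2 | blue | Z2 | 9
After SELECT (1 rows):
users.id | parts.kind | users.rank
2 | blue | 80
After ORDER BY (1 rows):
users.id | parts.kind | users.rank
2 | blue | 80

== RESULT ==
users.id | parts.kind | users.rank
2 | blue | 80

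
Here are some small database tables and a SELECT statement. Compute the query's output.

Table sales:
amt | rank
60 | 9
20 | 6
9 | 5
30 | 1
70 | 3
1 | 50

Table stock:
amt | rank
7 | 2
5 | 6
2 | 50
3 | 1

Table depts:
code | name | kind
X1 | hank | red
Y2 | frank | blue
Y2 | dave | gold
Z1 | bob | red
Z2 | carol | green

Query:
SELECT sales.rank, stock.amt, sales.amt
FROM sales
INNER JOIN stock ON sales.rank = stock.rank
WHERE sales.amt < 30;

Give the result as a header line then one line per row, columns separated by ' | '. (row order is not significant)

After JOIN stock (3 rows):
sales.amt | sales.rank | stock.amt | stock.rank
20 | 6 | 5 | 6
30 | 1 | 3 | 1
1 | 50 | 2 | 50
After WHERE (2 rows):
sales.amt | sales.rank | stock.amt | stock.rank
20 | 6 | 5 | 6
1 | 50 | 2 | 50
After SELECT (2 rows):
sales.rank | stock.amt | sales.amt
6 | 5 | 20
50 | 2 | 1

== RESULT ==
sales.rank | stock.amt | sales.amt
6 | 5 | 20
50 | 2 | 1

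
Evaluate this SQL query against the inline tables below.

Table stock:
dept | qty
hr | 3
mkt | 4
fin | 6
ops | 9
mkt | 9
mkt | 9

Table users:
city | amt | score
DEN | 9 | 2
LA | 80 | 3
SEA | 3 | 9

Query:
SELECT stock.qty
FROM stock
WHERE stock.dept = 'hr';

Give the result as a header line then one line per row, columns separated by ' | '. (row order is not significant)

After WHERE (1 rows):
stock.dept | stock.qty
hr | 3
After SELECT (1 rows):
stock.qty
3

== RESULT ==
stock.qty
3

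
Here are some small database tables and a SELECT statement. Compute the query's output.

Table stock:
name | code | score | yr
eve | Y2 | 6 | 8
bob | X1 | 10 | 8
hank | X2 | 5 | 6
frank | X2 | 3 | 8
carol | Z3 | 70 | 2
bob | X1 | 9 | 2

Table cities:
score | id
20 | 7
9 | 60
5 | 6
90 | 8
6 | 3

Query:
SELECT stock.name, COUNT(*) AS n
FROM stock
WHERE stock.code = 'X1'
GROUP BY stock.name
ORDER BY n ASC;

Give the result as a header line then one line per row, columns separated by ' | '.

== RESULT ==
stock.name | n
bob | 2

Derivation:
After WHERE (2 rows):
stock.name | stock.code | stock.score | stock.yr
bob | X1 | 10 | 8
bob | X1 | 9 | 2
After GROUP BY (1 rows):
stock.name | n
bob | 2
After ORDER BY (1 rows):
stock.name | n
bob | 2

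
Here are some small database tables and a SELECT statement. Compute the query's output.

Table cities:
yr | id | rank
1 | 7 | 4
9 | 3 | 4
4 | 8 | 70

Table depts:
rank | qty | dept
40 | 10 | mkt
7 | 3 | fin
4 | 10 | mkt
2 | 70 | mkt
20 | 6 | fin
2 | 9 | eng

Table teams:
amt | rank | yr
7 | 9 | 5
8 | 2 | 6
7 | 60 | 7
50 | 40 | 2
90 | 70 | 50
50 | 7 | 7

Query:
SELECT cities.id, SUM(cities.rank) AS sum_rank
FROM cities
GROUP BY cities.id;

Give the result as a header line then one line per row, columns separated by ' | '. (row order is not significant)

== RESULT ==
cities.id | sum_rank
7 | 4
3 | 4
8 | 70

Derivation:
After GROUP BY (3 rows):
cities.id | sum_rank
7 | 4
3 | 4
8 | 70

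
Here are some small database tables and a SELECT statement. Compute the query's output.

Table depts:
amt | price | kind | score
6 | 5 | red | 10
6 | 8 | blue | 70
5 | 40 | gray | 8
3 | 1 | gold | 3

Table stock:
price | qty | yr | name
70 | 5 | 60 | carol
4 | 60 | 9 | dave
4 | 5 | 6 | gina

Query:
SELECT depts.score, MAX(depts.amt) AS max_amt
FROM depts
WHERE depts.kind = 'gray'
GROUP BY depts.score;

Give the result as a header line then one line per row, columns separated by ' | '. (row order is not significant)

== RESULT ==
depts.score | max_amt
8 | 5

Derivation:
After WHERE (1 rows):
depts.amt | depts.price | depts.kind | depts.score
5 | 40 | gray | 8
After GROUP BY (1 rows):
depts.score | max_amt
8 | 5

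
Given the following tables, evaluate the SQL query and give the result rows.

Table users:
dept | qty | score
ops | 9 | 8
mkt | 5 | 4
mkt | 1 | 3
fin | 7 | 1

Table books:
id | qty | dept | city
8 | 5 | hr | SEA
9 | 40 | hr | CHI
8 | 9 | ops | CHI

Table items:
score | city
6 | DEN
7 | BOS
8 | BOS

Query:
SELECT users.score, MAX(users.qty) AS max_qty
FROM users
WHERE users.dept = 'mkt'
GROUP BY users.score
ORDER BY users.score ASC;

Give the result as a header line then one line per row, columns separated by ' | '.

After WHERE (2 rows):
users.dept | users.qty | users.score
mkt | 5 | 4
mkt | 1 | 3
After GROUP BY (2 rows):
users.score | max_qty
4 | 5
3 | 1
After ORDER BY (2 rows):
users.score | max_qty
3 | 1
4 | 5

== RESULT ==
users.score | max_qty
3 | 1
4 | 5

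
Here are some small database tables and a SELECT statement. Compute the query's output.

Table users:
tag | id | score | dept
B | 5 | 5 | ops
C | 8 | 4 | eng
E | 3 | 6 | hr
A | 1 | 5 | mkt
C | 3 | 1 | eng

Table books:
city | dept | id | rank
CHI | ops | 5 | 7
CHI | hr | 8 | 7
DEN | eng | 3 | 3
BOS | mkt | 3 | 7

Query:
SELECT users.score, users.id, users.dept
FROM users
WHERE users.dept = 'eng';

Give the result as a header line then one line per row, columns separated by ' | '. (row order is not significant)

== RESULT ==
users.score | users.id | users.dept
4 | 8 | eng
1 | 3 | eng

Derivation:
After WHERE (2 rows):
users.tag | users.id | users.score | users.dept
C | 8 | 4 | eng
C | 3 | 1 | eng
After SELECT (2 rows):
users.score | users.id | users.dept
4 | 8 | eng
1 | 3 | eng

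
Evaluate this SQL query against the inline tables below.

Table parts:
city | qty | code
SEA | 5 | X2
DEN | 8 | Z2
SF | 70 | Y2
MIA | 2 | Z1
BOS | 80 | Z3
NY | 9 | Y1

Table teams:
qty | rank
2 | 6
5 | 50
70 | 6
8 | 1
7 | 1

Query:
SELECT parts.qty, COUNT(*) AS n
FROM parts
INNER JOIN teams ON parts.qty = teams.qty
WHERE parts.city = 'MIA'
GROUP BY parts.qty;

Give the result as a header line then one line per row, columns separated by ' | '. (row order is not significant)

After JOIN teams (4 rows):
parts.city | parts.qty | parts.code | teams.qty | teams.rank
SEA | 5 | X2 | 5 | 50
DEN | 8 | Z2 | 8 | 1
SF | 70 | Y2 | 70 | 6
MIA | 2 | Z1 | 2 | 6
After WHERE (1 rows):
parts.city | parts.qty | parts.code | teams.qty | teams.rank
MIA | 2 | Z1 | 2 | 6
After GROUP BY (1 rows):
parts.qty | n
2 | 1

== RESULT ==
parts.qty | n
2 | 1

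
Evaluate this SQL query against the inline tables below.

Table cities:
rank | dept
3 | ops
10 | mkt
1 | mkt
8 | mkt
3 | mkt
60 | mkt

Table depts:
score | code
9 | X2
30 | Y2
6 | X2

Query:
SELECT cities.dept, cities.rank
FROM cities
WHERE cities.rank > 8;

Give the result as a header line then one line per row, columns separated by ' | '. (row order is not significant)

After WHERE (2 rows):
cities.rank | cities.dept
10 | mkt
60 | mkt
After SELECT (2 rows):
cities.dept | cities.rank
mkt | 10
mkt | 60

== RESULT ==
cities.dept | cities.rank
mkt | 10
mkt | 60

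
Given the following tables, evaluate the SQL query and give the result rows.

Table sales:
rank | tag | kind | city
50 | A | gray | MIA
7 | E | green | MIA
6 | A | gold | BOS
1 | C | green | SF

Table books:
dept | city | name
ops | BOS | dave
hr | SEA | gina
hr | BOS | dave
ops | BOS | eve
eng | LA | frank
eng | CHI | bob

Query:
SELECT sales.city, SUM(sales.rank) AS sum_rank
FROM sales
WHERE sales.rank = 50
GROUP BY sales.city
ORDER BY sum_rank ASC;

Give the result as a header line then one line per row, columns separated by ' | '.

After WHERE (1 rows):
sales.rank | sales.tag | sales.kind | sales.city
50 | A | gray | MIA
After GROUP BY (1 rows):
sales.city | sum_rank
MIA | 50
After ORDER BY (1 rows):
sales.city | sum_rank
MIA | 50

== RESULT ==
sales.city | sum_rank
MIA | 50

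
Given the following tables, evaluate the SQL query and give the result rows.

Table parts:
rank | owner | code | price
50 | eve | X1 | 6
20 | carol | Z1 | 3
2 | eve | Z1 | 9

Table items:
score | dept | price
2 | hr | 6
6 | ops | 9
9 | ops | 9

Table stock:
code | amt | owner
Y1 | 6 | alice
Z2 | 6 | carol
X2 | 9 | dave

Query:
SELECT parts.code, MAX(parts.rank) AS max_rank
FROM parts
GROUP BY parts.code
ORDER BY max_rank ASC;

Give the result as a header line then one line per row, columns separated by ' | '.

After GROUP BY (2 rows):
parts.code | max_rank
X1 | 50
Z1 | 20
After ORDER BY (2 rows):
parts.code | max_rank
Z1 | 20
X1 | 50

== RESULT ==
parts.code | max_rank
Z1 | 20
X1 | 50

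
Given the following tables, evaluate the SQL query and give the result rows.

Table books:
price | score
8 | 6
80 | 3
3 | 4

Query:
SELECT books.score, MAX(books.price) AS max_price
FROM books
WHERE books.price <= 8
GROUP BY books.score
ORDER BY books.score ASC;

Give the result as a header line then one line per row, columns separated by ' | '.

== RESULT ==
books.score | max_price
4 | 3
6 | 8

Derivation:
After WHERE (2 rows):
books.price | books.score
8 | 6
3 | 4
After GROUP BY (2 rows):
books.score | max_price
6 | 8
4 | 3
After ORDER BY (2 rows):
books.score | max_price
4 | 3
6 | 8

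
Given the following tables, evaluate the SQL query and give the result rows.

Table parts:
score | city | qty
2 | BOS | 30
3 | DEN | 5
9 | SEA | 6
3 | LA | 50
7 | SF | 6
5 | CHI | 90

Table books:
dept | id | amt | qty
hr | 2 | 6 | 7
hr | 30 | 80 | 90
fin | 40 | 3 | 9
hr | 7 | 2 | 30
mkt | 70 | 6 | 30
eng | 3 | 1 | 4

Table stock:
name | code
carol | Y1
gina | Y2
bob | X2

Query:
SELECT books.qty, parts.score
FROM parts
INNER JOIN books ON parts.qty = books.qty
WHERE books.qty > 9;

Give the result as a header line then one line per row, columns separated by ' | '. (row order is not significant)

== RESULT ==
books.qty | parts.score
30 | 2
30 | 2
90 | 5

Derivation:
After JOIN books (3 rows):
parts.score | parts.city | parts.qty | books.dept | books.id | books.amt | books.qty
2 | BOS | 30 | hr | 7 | 2 | 30
2 | BOS | 30 | mkt | 70 | 6 | 30
5 | CHI | 90 | hr | 30 | 80 | 90
After WHERE (3 rows):
parts.score | parts.city | parts.qty | books.dept | books.id | books.amt | books.qty
2 | BOS | 30 | hr | 7 | 2 | 30
2 | BOS | 30 | mkt | 70 | 6 | 30
5 | CHI | 90 | hr | 30 | 80 | 90
After SELECT (3 rows):
books.qty | parts.score
30 | 2
30 | 2
90 | 5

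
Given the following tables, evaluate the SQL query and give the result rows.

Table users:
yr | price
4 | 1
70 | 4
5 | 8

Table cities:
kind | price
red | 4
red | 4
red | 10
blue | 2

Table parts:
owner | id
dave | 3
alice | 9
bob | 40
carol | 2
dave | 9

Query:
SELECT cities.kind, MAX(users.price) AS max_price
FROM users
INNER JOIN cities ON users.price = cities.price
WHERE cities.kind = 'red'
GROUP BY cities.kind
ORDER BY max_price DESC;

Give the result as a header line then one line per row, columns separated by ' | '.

== RESULT ==
cities.kind | max_price
red | 4

Derivation:
After JOIN cities (2 rows):
users.yr | users.price | cities.kind | cities.price
70 | 4 | red | 4
70 | 4 | red | 4
After WHERE (2 rows):
users.yr | users.price | cities.kind | cities.price
70 | 4 | red | 4
70 | 4 | red | 4
After GROUP BY (1 rows):
cities.kind | max_price
red | 4
After ORDER BY (1 rows):
cities.kind | max_price
red | 4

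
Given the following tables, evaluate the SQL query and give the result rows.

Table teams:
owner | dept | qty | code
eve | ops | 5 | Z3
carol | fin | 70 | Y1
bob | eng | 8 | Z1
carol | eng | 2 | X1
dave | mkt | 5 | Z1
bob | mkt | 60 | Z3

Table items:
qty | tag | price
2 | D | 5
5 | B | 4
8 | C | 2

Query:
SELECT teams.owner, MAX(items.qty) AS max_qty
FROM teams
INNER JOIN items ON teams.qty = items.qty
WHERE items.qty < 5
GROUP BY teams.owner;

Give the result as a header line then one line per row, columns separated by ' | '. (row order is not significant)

== RESULT ==
teams.owner | max_qty
carol | 2

Derivation:
After JOIN items (4 rows):
teams.owner | teams.dept | teams.qty | teams.code | items.qty | items.tag | items.price
eve | ops | 5 | Z3 | 5 | B | 4
bob | eng | 8 | Z1 | 8 | C | 2
carol | eng | 2 | X1 | 2 | D | 5
dave | mkt | 5 | Z1 | 5 | B | 4
After WHERE (1 rows):
teams.owner | teams.dept | teams.qty | teams.code | items.qty | items.tag | items.price
carol | eng | 2 | X1 | 2 | D | 5
After GROUP BY (1 rows):
teams.owner | max_qty
carol | 2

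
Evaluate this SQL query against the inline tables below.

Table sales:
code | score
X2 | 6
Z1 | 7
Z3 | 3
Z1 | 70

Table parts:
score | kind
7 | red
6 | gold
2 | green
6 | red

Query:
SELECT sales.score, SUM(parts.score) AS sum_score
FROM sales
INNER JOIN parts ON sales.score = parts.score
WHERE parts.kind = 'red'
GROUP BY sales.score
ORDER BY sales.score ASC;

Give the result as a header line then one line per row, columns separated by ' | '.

== RESULT ==
sales.score | sum_score
6 | 6
7 | 7

Derivation:
After JOIN parts (3 rows):
sales.code | sales.score | parts.score | parts.kind
X2 | 6 | 6 | gold
X2 | 6 | 6 | red
Z1 | 7 | 7 | red
After WHERE (2 rows):
sales.code | sales.score | parts.score | parts.kind
X2 | 6 | 6 | red
Z1 | 7 | 7 | red
After GROUP BY (2 rows):
sales.score | sum_score
6 | 6
7 | 7
After ORDER BY (2 rows):
sales.score | sum_score
6 | 6
7 | 7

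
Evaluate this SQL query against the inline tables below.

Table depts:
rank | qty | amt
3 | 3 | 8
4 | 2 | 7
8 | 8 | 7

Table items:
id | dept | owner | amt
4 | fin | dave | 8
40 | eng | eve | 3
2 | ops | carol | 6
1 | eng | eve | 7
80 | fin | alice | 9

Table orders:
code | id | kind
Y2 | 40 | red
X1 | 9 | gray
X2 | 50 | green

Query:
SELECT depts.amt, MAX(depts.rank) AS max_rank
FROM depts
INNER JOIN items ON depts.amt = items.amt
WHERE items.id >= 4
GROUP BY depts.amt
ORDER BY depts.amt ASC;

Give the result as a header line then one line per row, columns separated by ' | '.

After JOIN items (3 rows):
depts.rank | depts.qty | depts.amt | items.id | items.dept | items.owner | items.amt
3 | 3 | 8 | 4 | fin | dave | 8
4 | 2 | 7 | 1 | eng | eve | 7
8 | 8 | 7 | 1 | eng | eve | 7
After WHERE (1 rows):
depts.rank | depts.qty | depts.amt | items.id | items.dept | items.owner | items.amt
3 | 3 | 8 | 4 | fin | dave | 8
After GROUP BY (1 rows):
depts.amt | max_rank
8 | 3
After ORDER BY (1 rows):
depts.amt | max_rank
8 | 3

== RESULT ==
depts.amt | max_rank
8 | 3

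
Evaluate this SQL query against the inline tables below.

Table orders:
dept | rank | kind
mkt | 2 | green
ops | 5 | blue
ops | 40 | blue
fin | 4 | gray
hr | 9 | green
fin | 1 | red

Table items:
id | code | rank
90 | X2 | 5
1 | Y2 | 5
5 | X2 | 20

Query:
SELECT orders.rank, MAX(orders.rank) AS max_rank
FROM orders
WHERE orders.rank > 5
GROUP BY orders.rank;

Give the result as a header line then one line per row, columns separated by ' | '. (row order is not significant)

== RESULT ==
orders.rank | max_rank
40 | 40
9 | 9

Derivation:
After WHERE (2 rows):
orders.dept | orders.rank | orders.kind
ops | 40 | blue
hr | 9 | green
After GROUP BY (2 rows):
orders.rank | max_rank
40 | 40
9 | 9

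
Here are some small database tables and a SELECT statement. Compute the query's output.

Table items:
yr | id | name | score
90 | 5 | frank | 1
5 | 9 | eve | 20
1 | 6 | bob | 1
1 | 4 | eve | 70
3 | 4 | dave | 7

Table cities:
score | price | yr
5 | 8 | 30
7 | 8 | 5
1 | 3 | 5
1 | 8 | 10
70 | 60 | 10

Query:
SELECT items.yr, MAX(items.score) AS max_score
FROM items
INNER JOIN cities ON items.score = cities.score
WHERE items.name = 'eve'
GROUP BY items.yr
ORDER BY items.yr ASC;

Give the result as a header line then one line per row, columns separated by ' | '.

== RESULT ==
items.yr | max_score
1 | 70

Derivation:
After JOIN cities (6 rows):
items.yr | items.id | items.name | items.score | cities.score | cities.price | cities.yr
90 | 5 | frank | 1 | 1 | 3 | 5
90 | 5 | frank | 1 | 1 | 8 | 10
1 | 6 | bob | 1 | 1 | 3 | 5
1 | 6 | bob | 1 | 1 | 8 | 10
1 | 4 | eve | 70 | 70 | 60 | 10
3 | 4 | dave | 7 | 7 | 8 | 5
After WHERE (1 rows):
items.yr | items.id | items.name | items.score | cities.score | cities.price | cities.yr
1 | 4 | eve | 70 | 70 | 60 | 10
After GROUP BY (1 rows):
items.yr | max_score
1 | 70
After ORDER BY (1 rows):
items.yr | max_score
1 | 70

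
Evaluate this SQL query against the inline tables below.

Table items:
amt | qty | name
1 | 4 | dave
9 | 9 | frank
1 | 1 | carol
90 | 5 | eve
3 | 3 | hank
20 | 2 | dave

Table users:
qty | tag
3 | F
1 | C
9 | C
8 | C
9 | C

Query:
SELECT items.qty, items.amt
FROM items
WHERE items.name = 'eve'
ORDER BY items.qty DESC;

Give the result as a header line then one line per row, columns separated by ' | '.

After WHERE (1 rows):
items.amt | items.qty | items.name
90 | 5 | eve
After SELECT (1 rows):
items.qty | items.amt
5 | 90
After ORDER BY (1 rows):
items.qty | items.amt
5 | 90

== RESULT ==
items.qty | items.amt
5 | 90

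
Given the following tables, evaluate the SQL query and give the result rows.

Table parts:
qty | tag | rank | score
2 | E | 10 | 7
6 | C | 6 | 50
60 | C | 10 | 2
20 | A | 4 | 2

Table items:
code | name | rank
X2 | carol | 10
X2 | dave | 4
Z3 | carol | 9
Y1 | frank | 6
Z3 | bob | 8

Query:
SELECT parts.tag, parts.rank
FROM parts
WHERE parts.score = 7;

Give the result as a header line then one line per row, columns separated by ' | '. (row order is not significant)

After WHERE (1 rows):
parts.qty | parts.tag | parts.rank | parts.score
2 | E | 10 | 7
After SELECT (1 rows):
parts.tag | parts.rank
E | 10

== RESULT ==
parts.tag | parts.rank
E | 10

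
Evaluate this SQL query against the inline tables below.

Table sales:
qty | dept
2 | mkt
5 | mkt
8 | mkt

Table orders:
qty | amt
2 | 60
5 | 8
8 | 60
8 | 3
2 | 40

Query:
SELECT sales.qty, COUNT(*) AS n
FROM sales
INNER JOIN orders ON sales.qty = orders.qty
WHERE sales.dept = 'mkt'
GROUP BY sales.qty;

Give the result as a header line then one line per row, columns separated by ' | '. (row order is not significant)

== RESULT ==
sales.qty | n
2 | 2
5 | 1
8 | 2

Derivation:
After JOIN orders (5 rows):
sales.qty | sales.dept | orders.qty | orders.amt
2 | mkt | 2 | 60
2 | mkt | 2 | 40
5 | mkt | 5 | 8
8 | mkt | 8 | 60
8 | mkt | 8 | 3
After WHERE (5 rows):
sales.qty | sales.dept | orders.qty | orders.amt
2 | mkt | 2 | 60
2 | mkt | 2 | 40
5 | mkt | 5 | 8
8 | mkt | 8 | 60
8 | mkt | 8 | 3
After GROUP BY (3 rows):
sales.qty | n
2 | 2
5 | 1
8 | 2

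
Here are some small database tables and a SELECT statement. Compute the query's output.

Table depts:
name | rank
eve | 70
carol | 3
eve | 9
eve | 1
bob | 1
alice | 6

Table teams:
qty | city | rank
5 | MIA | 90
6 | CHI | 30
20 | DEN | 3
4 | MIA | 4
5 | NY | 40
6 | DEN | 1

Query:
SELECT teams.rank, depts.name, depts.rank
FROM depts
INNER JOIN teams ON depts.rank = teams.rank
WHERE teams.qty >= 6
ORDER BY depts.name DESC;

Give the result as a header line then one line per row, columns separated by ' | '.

After JOIN teams (3 rows):
depts.name | depts.rank | teams.qty | teams.city | teams.rank
carol | 3 | 20 | DEN | 3
eve | 1 | 6 | DEN | 1
bob | 1 | 6 | DEN | 1
After WHERE (3 rows):
depts.name | depts.rank | teams.qty | teams.city | teams.rank
carol | 3 | 20 | DEN | 3
eve | 1 | 6 | DEN | 1
bob | 1 | 6 | DEN | 1
After SELECT (3 rows):
teams.rank | depts.name | depts.rank
3 | carol | 3
1 | eve | 1
1 | bob | 1
After ORDER BY (3 rows):
teams.rank | depts.name | depts.rank
1 | eve | 1
3 | carol | 3
1 | bob | 1

== RESULT ==
teams.rank | depts.name | depts.rank
1 | eve | 1
3 | carol | 3
1 | bob | 1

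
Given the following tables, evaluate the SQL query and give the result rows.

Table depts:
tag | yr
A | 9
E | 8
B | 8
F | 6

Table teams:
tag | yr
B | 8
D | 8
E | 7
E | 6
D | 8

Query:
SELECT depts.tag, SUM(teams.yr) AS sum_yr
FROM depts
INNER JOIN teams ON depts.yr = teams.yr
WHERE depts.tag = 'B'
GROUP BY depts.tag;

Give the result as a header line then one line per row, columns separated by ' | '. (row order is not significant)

== RESULT ==
depts.tag | sum_yr
B | 24

Derivation:
After JOIN teams (7 rows):
depts.tag | depts.yr | teams.tag | teams.yr
E | 8 | B | 8
E | 8 | D | 8
E | 8 | D | 8
B | 8 | B | 8
B | 8 | D | 8
B | 8 | D | 8
F | 6 | E | 6
After WHERE (3 rows):
depts.tag | depts.yr | teams.tag | teams.yr
B | 8 | B | 8
B | 8 | D | 8
B | 8 | D | 8
After GROUP BY (1 rows):
depts.tag | sum_yr
B | 24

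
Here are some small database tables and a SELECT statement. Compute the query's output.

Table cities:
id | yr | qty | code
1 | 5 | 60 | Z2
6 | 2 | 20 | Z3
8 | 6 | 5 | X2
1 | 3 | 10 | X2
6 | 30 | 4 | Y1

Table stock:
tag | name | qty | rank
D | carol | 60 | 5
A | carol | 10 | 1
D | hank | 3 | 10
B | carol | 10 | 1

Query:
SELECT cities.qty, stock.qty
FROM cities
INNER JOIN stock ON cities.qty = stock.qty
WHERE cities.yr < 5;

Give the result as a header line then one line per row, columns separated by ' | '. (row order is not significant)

== RESULT ==
cities.qty | stock.qty
10 | 10
10 | 10

Derivation:
After JOIN stock (3 rows):
cities.id | cities.yr | cities.qty | cities.code | stock.tag | stock.name | stock.qty | stock.rank
1 | 5 | 60 | Z2 | D | carol | 60 | 5
1 | 3 | 10 | X2 | A | carol | 10 | 1
1 | 3 | 10 | X2 | B | carol | 10 | 1
After WHERE (2 rows):
cities.id | cities.yr | cities.qty | cities.code | stock.tag | stock.name | stock.qty | stock.rank
1 | 3 | 10 | X2 | A | carol | 10 | 1
1 | 3 | 10 | X2 | B | carol | 10 | 1
After SELECT (2 rows):
cities.qty | stock.qty
10 | 10
10 | 10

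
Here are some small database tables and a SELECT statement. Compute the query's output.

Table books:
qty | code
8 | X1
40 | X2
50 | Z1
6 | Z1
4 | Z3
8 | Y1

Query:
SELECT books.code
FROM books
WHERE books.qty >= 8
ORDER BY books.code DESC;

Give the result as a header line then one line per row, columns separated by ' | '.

After WHERE (4 rows):
books.qty | books.code
8 | X1
40 | X2
50 | Z1
8 | Y1
After SELECT (4 rows):
books.code
X1
X2
Z1
Y1
After ORDER BY (4 rows):
books.code
Z1
Y1
X2
X1

== RESULT ==
books.code
Z1
Y1
X2
X1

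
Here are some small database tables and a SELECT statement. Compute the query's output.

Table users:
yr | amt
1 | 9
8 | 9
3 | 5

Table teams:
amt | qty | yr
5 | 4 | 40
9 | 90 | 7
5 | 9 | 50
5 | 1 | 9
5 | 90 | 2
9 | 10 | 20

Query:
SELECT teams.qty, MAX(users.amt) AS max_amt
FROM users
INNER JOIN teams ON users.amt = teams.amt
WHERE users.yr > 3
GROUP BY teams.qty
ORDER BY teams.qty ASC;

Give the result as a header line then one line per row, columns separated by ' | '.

After JOIN teams (8 rows):
users.yr | users.amt | teams.amt | teams.qty | teams.yr
1 | 9 | 9 | 90 | 7
1 | 9 | 9 | 10 | 20
8 | 9 | 9 | 90 | 7
8 | 9 | 9 | 10 | 20
3 | 5 | 5 | 4 | 40
3 | 5 | 5 | 9 | 50
3 | 5 | 5 | 1 | 9
3 | 5 | 5 | 90 | 2
After WHERE (2 rows):
users.yr | users.amt | teams.amt | teams.qty | teams.yr
8 | 9 | 9 | 90 | 7
8 | 9 | 9 | 10 | 20
After GROUP BY (2 rows):
teams.qty | max_amt
90 | 9
10 | 9
After ORDER BY (2 rows):
teams.qty | max_amt
10 | 9
90 | 9

== RESULT ==
teams.qty | max_amt
10 | 9
90 | 9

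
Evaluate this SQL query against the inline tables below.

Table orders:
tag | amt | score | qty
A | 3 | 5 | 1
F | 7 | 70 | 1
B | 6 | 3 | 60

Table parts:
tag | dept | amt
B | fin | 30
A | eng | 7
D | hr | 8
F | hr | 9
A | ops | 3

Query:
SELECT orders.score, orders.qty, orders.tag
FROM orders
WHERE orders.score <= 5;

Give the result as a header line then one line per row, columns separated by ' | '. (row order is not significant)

After WHERE (2 rows):
orders.tag | orders.amt | orders.score | orders.qty
A | 3 | 5 | 1
B | 6 | 3 | 60
After SELECT (2 rows):
orders.score | orders.qty | orders.tag
5 | 1 | A
3 | 60 | B

== RESULT ==
orders.score | orders.qty | orders.tag
5 | 1 | A
3 | 60 | B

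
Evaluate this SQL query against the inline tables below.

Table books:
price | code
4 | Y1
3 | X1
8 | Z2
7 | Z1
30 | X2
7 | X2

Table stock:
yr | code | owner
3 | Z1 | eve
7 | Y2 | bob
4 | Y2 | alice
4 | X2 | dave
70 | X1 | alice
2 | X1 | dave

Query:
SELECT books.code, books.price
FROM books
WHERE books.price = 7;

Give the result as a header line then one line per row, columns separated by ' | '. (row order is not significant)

== RESULT ==
books.code | books.price
Z1 | 7
X2 | 7

Derivation:
After WHERE (2 rows):
books.price | books.code
7 | Z1
7 | X2
After SELECT (2 rows):
books.code | books.price
Z1 | 7
X2 | 7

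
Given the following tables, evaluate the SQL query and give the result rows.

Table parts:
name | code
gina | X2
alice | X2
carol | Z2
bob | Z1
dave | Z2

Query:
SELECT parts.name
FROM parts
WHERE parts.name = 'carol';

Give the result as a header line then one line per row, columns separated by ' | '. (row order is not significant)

After WHERE (1 rows):
parts.name | parts.code
carol | Z2
After SELECT (1 rows):
parts.name
carol

== RESULT ==
parts.name
carol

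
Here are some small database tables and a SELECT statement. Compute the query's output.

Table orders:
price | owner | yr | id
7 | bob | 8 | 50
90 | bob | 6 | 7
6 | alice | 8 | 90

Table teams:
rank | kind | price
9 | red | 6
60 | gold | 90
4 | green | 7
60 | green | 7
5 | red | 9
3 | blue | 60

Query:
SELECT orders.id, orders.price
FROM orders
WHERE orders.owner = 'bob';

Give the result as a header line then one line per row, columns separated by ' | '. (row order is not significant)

== RESULT ==
orders.id | orders.price
50 | 7
7 | 90

Derivation:
After WHERE (2 rows):
orders.price | orders.owner | orders.yr | orders.id
7 | bob | 8 | 50
90 | bob | 6 | 7
After SELECT (2 rows):
orders.id | orders.price
50 | 7
7 | 90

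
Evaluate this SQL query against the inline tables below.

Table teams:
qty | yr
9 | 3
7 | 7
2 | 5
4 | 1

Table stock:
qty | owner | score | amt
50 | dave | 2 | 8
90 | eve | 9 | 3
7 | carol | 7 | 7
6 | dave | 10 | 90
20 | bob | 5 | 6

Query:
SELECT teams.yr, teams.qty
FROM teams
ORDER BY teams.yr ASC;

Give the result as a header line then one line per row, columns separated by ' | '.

== RESULT ==
teams.yr | teams.qty
1 | 4
3 | 9
5 | 2
7 | 7

Derivation:
After SELECT (4 rows):
teams.yr | teams.qty
3 | 9
7 | 7
5 | 2
1 | 4
After ORDER BY (4 rows):
teams.yr | teams.qty
1 | 4
3 | 9
5 | 2
7 | 7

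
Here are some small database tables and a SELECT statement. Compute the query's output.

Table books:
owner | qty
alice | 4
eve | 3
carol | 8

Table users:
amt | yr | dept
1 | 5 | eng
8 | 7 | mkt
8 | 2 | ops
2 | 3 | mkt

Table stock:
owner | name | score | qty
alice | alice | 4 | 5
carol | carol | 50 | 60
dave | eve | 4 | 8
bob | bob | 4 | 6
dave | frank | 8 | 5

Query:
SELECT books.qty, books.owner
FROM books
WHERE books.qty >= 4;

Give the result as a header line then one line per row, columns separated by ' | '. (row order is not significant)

== RESULT ==
books.qty | books.owner
4 | alice
8 | carol

Derivation:
After WHERE (2 rows):
books.owner | books.qty
alice | 4
carol | 8
After SELECT (2 rows):
books.qty | books.owner
4 | alice
8 | carol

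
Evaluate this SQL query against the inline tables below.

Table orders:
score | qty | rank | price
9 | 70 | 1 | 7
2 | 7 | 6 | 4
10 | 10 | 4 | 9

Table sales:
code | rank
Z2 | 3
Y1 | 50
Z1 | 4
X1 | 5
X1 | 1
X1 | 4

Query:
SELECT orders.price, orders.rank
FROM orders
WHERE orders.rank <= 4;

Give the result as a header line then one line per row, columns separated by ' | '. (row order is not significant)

After WHERE (2 rows):
orders.score | orders.qty | orders.rank | orders.price
9 | 70 | 1 | 7
10 | 10 | 4 | 9
After SELECT (2 rows):
orders.price | orders.rank
7 | 1
9 | 4

== RESULT ==
orders.price | orders.rank
7 | 1
9 | 4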